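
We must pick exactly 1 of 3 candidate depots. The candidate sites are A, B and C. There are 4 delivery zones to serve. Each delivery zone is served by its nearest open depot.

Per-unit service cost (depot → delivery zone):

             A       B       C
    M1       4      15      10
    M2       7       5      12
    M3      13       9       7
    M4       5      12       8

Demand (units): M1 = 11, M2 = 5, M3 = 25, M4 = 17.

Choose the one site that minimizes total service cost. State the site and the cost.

With exactly 1 open, each delivery zone uses its cheapest among the chosen.
{C}: M1→C 10·11=110, M2→C 12·5=60, M3→C 7·25=175, M4→C 8·17=136. Service cost 481.
{A}: service cost 489
{B}: service cost 619
Among all 3 size-1 choices, {C} is lowest.

Choose C only; total service cost 481.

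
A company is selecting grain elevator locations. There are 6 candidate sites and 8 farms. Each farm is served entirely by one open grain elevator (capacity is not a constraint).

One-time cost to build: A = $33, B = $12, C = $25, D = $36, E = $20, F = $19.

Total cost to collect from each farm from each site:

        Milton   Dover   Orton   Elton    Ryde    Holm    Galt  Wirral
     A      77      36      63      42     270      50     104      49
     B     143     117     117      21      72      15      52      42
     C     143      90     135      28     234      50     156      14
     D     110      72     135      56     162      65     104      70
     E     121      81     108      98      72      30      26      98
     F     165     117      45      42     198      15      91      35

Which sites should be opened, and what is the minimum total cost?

For any fixed open set, each farm goes to its cheapest open site; total = fixed + service.
{A, C, E, F}: Milton→A 77, Dover→A 36, Orton→F 45, Elton→C 28, Ryde→E 72, Holm→F 15, Galt→E 26, Wirral→C 14. Service 313; fixed 97; total 410.
{A, B, E, F}: service 327 + fixed 84 = 411
{A, B, C, E}: service 324 + fixed 90 = 414
{A, B, C, D, E, F}: service 306 + fixed 145 = 451
No other subset beats 410.

Open A, C, E and F; minimum total cost 410.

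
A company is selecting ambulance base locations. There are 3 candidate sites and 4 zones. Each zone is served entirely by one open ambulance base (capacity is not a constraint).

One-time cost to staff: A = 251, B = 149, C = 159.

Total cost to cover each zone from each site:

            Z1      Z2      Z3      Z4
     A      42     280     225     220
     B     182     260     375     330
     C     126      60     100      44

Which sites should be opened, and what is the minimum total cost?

Open C only; minimum total cost 489.

For any fixed open set, each zone goes to its cheapest open site; total = fixed + service.
{C}: Z1→C 126, Z2→C 60, Z3→C 100, Z4→C 44. Service 330; fixed 159; total 489.
{B, C}: service 330 + fixed 308 = 638
{A, C}: service 246 + fixed 410 = 656
{A, B, C}: Z1→A 42, Z2→C 60, Z3→C 100, Z4→C 44. Service 246; fixed 559; total 805.
No other subset beats 489.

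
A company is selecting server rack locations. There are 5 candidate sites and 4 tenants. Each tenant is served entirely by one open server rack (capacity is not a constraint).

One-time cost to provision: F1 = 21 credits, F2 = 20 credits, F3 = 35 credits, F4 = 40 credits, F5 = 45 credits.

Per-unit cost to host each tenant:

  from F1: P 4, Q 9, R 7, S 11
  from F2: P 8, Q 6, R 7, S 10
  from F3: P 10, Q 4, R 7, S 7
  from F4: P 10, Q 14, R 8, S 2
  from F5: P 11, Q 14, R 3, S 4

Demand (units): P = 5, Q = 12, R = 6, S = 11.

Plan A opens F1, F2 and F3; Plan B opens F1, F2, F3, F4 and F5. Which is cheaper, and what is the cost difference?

Plan A: {F1, F2, F3}: P→F1 4·5=20, Q→F3 4·12=48, R→F1 7·6=42, S→F3 7·11=77. Service 187; fixed 76; total 263.
Plan B: {F1, F2, F3, F4, F5}: P→F1 4·5=20, Q→F3 4·12=48, R→F5 3·6=18, S→F4 2·11=22. Service 108; fixed 161; total 269.
Difference: |263 − 269| = 6.

Plan A is cheaper by 6.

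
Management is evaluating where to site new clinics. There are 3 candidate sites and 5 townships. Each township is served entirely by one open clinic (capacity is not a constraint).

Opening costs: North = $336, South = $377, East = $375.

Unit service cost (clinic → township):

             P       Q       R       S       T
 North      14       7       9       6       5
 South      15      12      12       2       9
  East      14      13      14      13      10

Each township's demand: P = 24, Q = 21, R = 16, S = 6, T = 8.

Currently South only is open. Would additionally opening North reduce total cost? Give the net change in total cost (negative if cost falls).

No — net change +127 (cost rises by 127).

Current service cost with {South}: 888.
Adding North: each township re-picks its cheapest; new service cost 679, saving 209.
Extra fixed cost: 336. Net change = 336 − 209 = 127.
(Totals: 1265 → 1392.)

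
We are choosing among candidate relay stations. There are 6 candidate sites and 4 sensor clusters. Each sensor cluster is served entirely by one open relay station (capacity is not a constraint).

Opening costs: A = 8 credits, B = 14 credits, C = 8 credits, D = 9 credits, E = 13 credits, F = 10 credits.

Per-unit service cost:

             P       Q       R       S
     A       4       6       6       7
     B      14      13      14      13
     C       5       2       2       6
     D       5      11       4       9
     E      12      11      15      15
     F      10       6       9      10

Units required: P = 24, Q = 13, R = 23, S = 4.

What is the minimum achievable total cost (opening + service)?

For any fixed open set, each sensor cluster goes to its cheapest open site; total = fixed + service.
{A, C}: P→A 4·24=96, Q→C 2·13=26, R→C 2·23=46, S→C 6·4=24. Service 192; fixed 16; total 208.
{A, C, D}: service 192 + fixed 25 = 217
{A, C, F}: P→A 4·24=96, Q→C 2·13=26, R→C 2·23=46, S→C 6·4=24. Service 192; fixed 26; total 218.
{A, B, C, D, E, F}: P→A 4·24=96, Q→C 2·13=26, R→C 2·23=46, S→C 6·4=24. Service 192; fixed 62; total 254.
No other subset beats 208.

Minimum total cost: 208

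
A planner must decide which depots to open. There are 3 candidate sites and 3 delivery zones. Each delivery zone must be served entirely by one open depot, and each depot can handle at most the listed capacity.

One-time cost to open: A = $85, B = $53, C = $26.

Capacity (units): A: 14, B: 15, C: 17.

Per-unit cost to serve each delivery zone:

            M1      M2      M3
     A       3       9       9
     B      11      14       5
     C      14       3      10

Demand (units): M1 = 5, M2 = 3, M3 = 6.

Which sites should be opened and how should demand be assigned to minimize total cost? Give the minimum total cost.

Open {C}: M1→C 14·5=70, M2→C 3·3=9, M3→C 10·6=60.
Loads: C carries 14/17. Service 139; fixed 26; total 165.
Next best feasible plan costs 173.

Minimum total cost: 165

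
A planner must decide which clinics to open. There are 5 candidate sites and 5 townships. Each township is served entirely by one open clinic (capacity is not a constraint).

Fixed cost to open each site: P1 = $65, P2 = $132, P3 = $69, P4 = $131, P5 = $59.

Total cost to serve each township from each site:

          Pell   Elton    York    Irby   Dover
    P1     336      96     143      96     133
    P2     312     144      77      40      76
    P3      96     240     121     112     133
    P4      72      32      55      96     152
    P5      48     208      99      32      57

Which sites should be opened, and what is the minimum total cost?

Open P4 and P5; minimum total cost 414.

For any fixed open set, each township goes to its cheapest open site; total = fixed + service.
{P4, P5}: Pell→P5 48, Elton→P4 32, York→P4 55, Irby→P5 32, Dover→P5 57. Service 224; fixed 190; total 414.
{P1, P5}: service 332 + fixed 124 = 456
{P1, P4, P5}: Pell→P5 48, Elton→P4 32, York→P4 55, Irby→P5 32, Dover→P5 57. Service 224; fixed 255; total 479.
{P1, P2, P3, P4, P5}: service 224 + fixed 456 = 680
No other subset beats 414.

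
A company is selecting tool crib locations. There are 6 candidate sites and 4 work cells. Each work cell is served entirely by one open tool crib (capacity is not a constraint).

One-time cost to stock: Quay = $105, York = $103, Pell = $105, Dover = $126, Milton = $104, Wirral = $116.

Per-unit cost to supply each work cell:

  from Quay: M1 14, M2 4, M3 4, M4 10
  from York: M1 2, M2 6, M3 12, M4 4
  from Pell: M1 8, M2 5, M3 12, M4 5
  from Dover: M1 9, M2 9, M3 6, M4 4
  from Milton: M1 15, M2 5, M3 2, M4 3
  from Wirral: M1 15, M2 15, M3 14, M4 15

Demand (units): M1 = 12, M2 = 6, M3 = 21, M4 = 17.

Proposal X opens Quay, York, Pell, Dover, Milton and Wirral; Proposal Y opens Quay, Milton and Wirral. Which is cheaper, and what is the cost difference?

Proposal X: {Quay, York, Pell, Dover, Milton, Wirral}: M1→York 2·12=24, M2→Quay 4·6=24, M3→Milton 2·21=42, M4→Milton 3·17=51. Service 141; fixed 659; total 800.
Proposal Y: {Quay, Milton, Wirral}: M1→Quay 14·12=168, M2→Quay 4·6=24, M3→Milton 2·21=42, M4→Milton 3·17=51. Service 285; fixed 325; total 610.
Difference: |800 − 610| = 190.

Proposal Y is cheaper by 190.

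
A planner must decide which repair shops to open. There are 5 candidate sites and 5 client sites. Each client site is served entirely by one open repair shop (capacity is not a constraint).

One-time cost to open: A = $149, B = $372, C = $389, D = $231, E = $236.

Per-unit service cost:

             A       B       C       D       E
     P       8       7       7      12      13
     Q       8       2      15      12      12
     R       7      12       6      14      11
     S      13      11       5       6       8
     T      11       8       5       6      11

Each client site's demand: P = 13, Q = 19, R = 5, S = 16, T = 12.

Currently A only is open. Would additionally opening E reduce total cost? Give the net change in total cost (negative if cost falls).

No — net change +156 (cost rises by 156).

Current service cost with {A}: 631.
Adding E: each client site re-picks its cheapest; new service cost 551, saving 80.
Extra fixed cost: 236. Net change = 236 − 80 = 156.
(Totals: 780 → 936.)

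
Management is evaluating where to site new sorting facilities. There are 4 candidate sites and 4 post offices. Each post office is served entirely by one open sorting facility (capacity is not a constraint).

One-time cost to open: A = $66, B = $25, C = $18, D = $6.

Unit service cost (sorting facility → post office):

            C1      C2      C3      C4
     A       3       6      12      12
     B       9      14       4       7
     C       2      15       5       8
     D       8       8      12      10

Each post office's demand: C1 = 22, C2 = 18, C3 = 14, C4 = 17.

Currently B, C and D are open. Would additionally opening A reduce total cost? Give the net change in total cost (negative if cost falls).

Current service cost with {B, C, D}: 363.
Adding A: each post office re-picks its cheapest; new service cost 327, saving 36.
Extra fixed cost: 66. Net change = 66 − 36 = 30.
(Totals: 412 → 442.)

No — net change +30 (cost rises by 30).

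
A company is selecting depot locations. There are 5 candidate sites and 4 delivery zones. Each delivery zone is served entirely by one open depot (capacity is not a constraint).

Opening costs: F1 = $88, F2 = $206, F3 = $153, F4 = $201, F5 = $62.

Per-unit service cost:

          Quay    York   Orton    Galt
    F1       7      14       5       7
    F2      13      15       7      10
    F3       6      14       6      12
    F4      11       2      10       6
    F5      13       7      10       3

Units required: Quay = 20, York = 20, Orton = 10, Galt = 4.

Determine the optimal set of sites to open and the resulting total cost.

Open F1 and F5; minimum total cost 492.

For any fixed open set, each delivery zone goes to its cheapest open site; total = fixed + service.
{F1, F5}: Quay→F1 7·20=140, York→F5 7·20=140, Orton→F1 5·10=50, Galt→F5 3·4=12. Service 342; fixed 150; total 492.
{F1, F4}: service 254 + fixed 289 = 543
{F3, F5}: Quay→F3 6·20=120, York→F5 7·20=140, Orton→F3 6·10=60, Galt→F5 3·4=12. Service 332; fixed 215; total 547.
{F1, F2, F3, F4, F5}: Quay→F3 6·20=120, York→F4 2·20=40, Orton→F1 5·10=50, Galt→F5 3·4=12. Service 222; fixed 710; total 932.
No other subset beats 492.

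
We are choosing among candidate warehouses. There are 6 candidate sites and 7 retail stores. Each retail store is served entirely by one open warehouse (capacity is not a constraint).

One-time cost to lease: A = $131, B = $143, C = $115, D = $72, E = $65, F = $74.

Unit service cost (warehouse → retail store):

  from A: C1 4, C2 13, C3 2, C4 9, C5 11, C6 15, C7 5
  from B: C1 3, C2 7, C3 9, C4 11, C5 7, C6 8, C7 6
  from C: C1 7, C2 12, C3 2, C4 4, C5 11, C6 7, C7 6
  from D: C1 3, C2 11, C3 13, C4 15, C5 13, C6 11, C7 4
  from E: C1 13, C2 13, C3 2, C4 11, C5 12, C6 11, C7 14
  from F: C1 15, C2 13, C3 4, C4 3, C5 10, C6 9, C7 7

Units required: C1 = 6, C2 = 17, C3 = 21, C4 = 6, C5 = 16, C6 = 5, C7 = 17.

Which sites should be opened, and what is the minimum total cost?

For any fixed open set, each retail store goes to its cheapest open site; total = fixed + service.
{B, E}: C1→B 3·6=18, C2→B 7·17=119, C3→E 2·21=42, C4→B 11·6=66, C5→B 7·16=112, C6→B 8·5=40, C7→B 6·17=102. Service 499; fixed 208; total 707.
{B, C}: service 452 + fixed 258 = 710
{B, F}: service 493 + fixed 217 = 710
{A, B, C, D, E, F}: C1→B 3·6=18, C2→B 7·17=119, C3→A 2·21=42, C4→F 3·6=18, C5→B 7·16=112, C6→C 7·5=35, C7→D 4·17=68. Service 412; fixed 600; total 1012.
No other subset beats 707.

Open B and E; minimum total cost 707.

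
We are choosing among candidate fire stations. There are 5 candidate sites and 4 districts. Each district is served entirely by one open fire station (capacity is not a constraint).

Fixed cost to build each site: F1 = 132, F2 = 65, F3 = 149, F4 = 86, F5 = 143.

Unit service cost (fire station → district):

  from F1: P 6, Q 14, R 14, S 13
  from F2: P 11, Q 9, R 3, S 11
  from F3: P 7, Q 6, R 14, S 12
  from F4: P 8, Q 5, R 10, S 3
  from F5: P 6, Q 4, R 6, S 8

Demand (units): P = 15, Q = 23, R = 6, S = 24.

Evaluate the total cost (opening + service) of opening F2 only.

Total cost: 719

Each district is assigned to its cheapest site among the open ones.
{F2}: P→F2 11·15=165, Q→F2 9·23=207, R→F2 3·6=18, S→F2 11·24=264. Service 654; fixed 65; total 719.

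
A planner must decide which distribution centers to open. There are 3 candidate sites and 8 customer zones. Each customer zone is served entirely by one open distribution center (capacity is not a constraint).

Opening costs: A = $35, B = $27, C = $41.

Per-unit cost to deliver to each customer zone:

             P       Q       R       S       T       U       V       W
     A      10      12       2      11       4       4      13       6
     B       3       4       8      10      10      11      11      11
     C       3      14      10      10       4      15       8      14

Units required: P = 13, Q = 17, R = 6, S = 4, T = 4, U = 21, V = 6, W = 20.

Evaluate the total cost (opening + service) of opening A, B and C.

Each customer zone is assigned to its cheapest site among the open ones.
{A, B, C}: P→B 3·13=39, Q→B 4·17=68, R→A 2·6=12, S→B 10·4=40, T→A 4·4=16, U→A 4·21=84, V→C 8·6=48, W→A 6·20=120. Service 427; fixed 103; total 530.

Total cost: 530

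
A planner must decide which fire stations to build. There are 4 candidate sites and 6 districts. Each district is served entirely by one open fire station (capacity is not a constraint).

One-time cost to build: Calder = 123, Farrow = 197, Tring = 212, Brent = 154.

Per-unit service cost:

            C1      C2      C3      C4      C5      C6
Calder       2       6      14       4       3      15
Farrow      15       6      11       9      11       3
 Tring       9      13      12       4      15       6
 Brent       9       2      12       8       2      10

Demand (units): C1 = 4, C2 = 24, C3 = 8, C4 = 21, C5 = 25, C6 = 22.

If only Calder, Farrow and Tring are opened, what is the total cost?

Each district is assigned to its cheapest site among the open ones.
{Calder, Farrow, Tring}: C1→Calder 2·4=8, C2→Calder 6·24=144, C3→Farrow 11·8=88, C4→Calder 4·21=84, C5→Calder 3·25=75, C6→Farrow 3·22=66. Service 465; fixed 532; total 997.

Total cost: 997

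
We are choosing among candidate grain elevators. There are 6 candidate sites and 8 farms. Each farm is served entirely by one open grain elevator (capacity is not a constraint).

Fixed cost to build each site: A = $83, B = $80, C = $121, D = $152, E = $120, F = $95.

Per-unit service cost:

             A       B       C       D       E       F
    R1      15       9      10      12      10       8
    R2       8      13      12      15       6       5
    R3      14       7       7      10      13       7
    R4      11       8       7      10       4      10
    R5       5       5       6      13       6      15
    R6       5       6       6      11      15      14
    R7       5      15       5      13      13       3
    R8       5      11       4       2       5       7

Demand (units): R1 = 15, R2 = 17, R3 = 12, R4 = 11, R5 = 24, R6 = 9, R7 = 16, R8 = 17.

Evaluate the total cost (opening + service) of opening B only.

Each farm is assigned to its cheapest site among the open ones.
{B}: R1→B 9·15=135, R2→B 13·17=221, R3→B 7·12=84, R4→B 8·11=88, R5→B 5·24=120, R6→B 6·9=54, R7→B 15·16=240, R8→B 11·17=187. Service 1129; fixed 80; total 1209.

Total cost: 1209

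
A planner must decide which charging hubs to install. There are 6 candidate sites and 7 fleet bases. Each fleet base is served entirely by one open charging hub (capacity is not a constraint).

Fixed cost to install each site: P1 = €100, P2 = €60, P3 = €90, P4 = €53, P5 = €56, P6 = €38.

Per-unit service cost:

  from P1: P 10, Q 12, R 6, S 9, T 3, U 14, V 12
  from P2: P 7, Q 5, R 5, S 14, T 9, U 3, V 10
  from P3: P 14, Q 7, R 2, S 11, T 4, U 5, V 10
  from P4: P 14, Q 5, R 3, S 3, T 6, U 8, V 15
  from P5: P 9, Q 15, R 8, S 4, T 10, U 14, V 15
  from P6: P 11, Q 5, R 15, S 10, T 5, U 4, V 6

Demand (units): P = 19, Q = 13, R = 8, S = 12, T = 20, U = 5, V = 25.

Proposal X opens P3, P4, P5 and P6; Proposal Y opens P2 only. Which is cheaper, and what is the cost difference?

Proposal X is cheaper by 136.

Proposal X: {P3, P4, P5, P6}: P→P5 9·19=171, Q→P4 5·13=65, R→P3 2·8=16, S→P4 3·12=36, T→P3 4·20=80, U→P6 4·5=20, V→P6 6·25=150. Service 538; fixed 237; total 775.
Proposal Y: {P2}: P→P2 7·19=133, Q→P2 5·13=65, R→P2 5·8=40, S→P2 14·12=168, T→P2 9·20=180, U→P2 3·5=15, V→P2 10·25=250. Service 851; fixed 60; total 911.
Difference: |775 − 911| = 136.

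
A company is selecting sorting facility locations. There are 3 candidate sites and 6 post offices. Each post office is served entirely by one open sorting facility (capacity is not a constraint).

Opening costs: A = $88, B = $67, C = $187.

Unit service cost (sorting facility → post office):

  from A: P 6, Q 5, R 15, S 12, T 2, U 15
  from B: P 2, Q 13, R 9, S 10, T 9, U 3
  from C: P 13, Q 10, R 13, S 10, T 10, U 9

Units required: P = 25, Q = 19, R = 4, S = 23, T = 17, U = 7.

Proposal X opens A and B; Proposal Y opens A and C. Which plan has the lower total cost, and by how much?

Proposal X is cheaper by 278.

Proposal X: {A, B}: P→B 2·25=50, Q→A 5·19=95, R→B 9·4=36, S→B 10·23=230, T→A 2·17=34, U→B 3·7=21. Service 466; fixed 155; total 621.
Proposal Y: {A, C}: P→A 6·25=150, Q→A 5·19=95, R→C 13·4=52, S→C 10·23=230, T→A 2·17=34, U→C 9·7=63. Service 624; fixed 275; total 899.
Difference: |621 − 899| = 278.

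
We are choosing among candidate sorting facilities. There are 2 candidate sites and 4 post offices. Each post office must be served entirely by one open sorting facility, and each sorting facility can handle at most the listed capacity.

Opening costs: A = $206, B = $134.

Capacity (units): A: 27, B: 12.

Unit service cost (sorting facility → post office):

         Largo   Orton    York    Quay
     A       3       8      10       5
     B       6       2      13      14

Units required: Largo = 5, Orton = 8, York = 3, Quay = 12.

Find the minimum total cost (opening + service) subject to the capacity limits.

Open {A, B}: Largo→A 3·5=15, Orton→B 2·8=16, York→A 10·3=30, Quay→A 5·12=60.
Loads: A carries 20/27, B carries 8/12. Service 121; fixed 340; total 461.
Next best feasible plan costs 470.

Minimum total cost: 461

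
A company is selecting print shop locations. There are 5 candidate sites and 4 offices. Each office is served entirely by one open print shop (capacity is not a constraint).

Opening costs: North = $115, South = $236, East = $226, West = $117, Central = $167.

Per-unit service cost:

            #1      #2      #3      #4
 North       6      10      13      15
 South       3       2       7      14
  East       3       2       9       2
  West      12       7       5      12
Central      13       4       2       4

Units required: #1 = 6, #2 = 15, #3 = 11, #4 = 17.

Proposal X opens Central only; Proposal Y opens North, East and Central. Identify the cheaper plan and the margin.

Proposal X: {Central}: #1→Central 13·6=78, #2→Central 4·15=60, #3→Central 2·11=22, #4→Central 4·17=68. Service 228; fixed 167; total 395.
Proposal Y: {North, East, Central}: #1→East 3·6=18, #2→East 2·15=30, #3→Central 2·11=22, #4→East 2·17=34. Service 104; fixed 508; total 612.
Difference: |395 − 612| = 217.

Proposal X is cheaper by 217.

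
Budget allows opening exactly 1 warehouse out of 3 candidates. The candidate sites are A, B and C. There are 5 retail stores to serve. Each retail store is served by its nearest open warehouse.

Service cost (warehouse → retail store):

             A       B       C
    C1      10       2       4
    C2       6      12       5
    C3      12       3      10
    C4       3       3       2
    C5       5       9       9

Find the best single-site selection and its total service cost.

With exactly 1 open, each retail store uses its cheapest among the chosen.
{B}: C1→B 2, C2→B 12, C3→B 3, C4→B 3, C5→B 9. Service cost 29.
{C}: service cost 30
{A}: service cost 36
Among all 3 size-1 choices, {B} is lowest.

Choose B only; total service cost 29.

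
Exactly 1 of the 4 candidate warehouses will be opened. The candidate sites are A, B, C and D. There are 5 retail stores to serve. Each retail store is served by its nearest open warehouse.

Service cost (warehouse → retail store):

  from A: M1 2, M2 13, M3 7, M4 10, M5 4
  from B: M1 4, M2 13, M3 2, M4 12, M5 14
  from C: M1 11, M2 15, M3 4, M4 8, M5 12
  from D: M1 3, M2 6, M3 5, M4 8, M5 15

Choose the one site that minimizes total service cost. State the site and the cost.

Choose A only; total service cost 36.

With exactly 1 open, each retail store uses its cheapest among the chosen.
{A}: M1→A 2, M2→A 13, M3→A 7, M4→A 10, M5→A 4. Service cost 36.
{D}: service cost 37
{B}: service cost 45
Among all 4 size-1 choices, {A} is lowest.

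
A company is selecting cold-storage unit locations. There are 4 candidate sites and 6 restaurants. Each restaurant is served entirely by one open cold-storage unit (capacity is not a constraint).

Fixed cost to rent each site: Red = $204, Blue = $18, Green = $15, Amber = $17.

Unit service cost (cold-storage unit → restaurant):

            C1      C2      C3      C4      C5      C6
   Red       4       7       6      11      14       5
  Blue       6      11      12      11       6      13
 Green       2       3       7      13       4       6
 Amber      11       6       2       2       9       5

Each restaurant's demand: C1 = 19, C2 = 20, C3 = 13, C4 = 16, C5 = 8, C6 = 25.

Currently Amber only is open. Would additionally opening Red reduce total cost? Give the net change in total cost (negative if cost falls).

Current service cost with {Amber}: 584.
Adding Red: each restaurant re-picks its cheapest; new service cost 451, saving 133.
Extra fixed cost: 204. Net change = 204 − 133 = 71.
(Totals: 601 → 672.)

No — net change +71 (cost rises by 71).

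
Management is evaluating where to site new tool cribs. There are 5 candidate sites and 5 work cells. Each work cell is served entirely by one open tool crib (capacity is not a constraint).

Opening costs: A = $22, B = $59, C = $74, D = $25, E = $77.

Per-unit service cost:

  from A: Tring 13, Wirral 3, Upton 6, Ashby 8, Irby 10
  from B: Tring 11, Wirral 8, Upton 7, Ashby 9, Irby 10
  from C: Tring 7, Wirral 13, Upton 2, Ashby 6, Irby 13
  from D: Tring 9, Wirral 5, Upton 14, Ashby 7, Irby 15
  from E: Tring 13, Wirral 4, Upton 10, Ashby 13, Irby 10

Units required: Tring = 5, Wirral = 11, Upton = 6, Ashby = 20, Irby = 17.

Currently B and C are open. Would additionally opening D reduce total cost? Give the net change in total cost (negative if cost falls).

Yes — net change −8 (cost falls by 8).

Current service cost with {B, C}: 425.
Adding D: each work cell re-picks its cheapest; new service cost 392, saving 33.
Extra fixed cost: 25. Net change = 25 − 33 = -8.
(Totals: 558 → 550.)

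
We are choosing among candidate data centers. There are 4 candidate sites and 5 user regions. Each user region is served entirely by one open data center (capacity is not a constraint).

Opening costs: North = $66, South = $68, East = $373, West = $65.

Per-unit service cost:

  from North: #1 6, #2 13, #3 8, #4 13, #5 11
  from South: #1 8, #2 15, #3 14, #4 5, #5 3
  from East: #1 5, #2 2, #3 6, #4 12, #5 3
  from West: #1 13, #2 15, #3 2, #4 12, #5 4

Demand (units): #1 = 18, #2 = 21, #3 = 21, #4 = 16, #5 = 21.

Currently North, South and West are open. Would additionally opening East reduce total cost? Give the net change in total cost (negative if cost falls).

Current service cost with {North, South, West}: 566.
Adding East: each user region re-picks its cheapest; new service cost 317, saving 249.
Extra fixed cost: 373. Net change = 373 − 249 = 124.
(Totals: 765 → 889.)

No — net change +124 (cost rises by 124).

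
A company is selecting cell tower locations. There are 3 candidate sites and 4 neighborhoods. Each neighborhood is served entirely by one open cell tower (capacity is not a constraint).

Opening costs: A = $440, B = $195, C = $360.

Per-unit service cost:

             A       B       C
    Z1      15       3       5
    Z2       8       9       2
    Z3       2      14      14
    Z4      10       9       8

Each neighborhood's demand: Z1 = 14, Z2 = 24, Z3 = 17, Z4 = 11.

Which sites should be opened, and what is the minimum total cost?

Open B only; minimum total cost 790.

For any fixed open set, each neighborhood goes to its cheapest open site; total = fixed + service.
{B}: Z1→B 3·14=42, Z2→B 9·24=216, Z3→B 14·17=238, Z4→B 9·11=99. Service 595; fixed 195; total 790.
{C}: service 444 + fixed 360 = 804
{B, C}: service 416 + fixed 555 = 971
{A, B, C}: Z1→B 3·14=42, Z2→C 2·24=48, Z3→A 2·17=34, Z4→C 8·11=88. Service 212; fixed 995; total 1207.
No other subset beats 790.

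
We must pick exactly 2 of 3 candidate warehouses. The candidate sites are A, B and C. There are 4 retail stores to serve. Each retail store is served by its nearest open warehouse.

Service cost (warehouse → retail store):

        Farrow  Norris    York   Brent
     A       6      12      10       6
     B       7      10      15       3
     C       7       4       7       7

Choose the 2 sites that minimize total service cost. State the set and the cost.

Choose B and C; total service cost 21.

With exactly 2 open, each retail store uses its cheapest among the chosen.
{B, C}: Farrow→B 7, Norris→C 4, York→C 7, Brent→B 3. Service cost 21.
{A, C}: service cost 23
{A, B}: service cost 29
Among all 3 size-2 choices, {B, C} is lowest.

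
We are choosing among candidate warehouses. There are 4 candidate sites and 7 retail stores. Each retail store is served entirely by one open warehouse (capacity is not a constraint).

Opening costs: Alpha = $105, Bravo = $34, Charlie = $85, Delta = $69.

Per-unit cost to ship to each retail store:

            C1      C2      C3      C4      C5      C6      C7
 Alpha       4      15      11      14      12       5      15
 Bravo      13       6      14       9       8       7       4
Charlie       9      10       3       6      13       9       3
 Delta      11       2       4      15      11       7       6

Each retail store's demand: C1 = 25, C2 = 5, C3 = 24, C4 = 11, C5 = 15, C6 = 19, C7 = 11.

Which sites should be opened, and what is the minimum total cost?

Open Alpha, Bravo and Charlie; minimum total cost 740.

For any fixed open set, each retail store goes to its cheapest open site; total = fixed + service.
{Alpha, Bravo, Charlie}: C1→Alpha 4·25=100, C2→Bravo 6·5=30, C3→Charlie 3·24=72, C4→Charlie 6·11=66, C5→Bravo 8·15=120, C6→Alpha 5·19=95, C7→Charlie 3·11=33. Service 516; fixed 224; total 740.
{Alpha, Bravo, Delta}: service 564 + fixed 208 = 772
{Alpha, Charlie}: service 596 + fixed 190 = 786
{Alpha, Bravo, Charlie, Delta}: C1→Alpha 4·25=100, C2→Delta 2·5=10, C3→Charlie 3·24=72, C4→Charlie 6·11=66, C5→Bravo 8·15=120, C6→Alpha 5·19=95, C7→Charlie 3·11=33. Service 496; fixed 293; total 789.
No other subset beats 740.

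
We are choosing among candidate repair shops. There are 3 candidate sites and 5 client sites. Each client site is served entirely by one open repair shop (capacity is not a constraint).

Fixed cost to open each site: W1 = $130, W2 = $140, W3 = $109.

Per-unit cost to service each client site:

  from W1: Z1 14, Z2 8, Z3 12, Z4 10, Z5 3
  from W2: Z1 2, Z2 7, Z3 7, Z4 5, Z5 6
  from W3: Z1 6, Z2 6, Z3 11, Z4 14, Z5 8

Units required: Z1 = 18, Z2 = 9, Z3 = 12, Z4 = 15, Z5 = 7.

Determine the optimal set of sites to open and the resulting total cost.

Open W2 only; minimum total cost 440.

For any fixed open set, each client site goes to its cheapest open site; total = fixed + service.
{W2}: Z1→W2 2·18=36, Z2→W2 7·9=63, Z3→W2 7·12=84, Z4→W2 5·15=75, Z5→W2 6·7=42. Service 300; fixed 140; total 440.
{W2, W3}: service 291 + fixed 249 = 540
{W1, W2}: Z1→W2 2·18=36, Z2→W2 7·9=63, Z3→W2 7·12=84, Z4→W2 5·15=75, Z5→W1 3·7=21. Service 279; fixed 270; total 549.
{W1, W2, W3}: service 270 + fixed 379 = 649
No other subset beats 440.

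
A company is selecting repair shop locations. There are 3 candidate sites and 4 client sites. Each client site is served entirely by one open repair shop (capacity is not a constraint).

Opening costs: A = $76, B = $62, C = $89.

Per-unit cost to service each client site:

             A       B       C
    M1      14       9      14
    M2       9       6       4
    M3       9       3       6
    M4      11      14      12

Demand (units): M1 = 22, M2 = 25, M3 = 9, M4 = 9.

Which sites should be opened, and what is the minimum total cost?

For any fixed open set, each client site goes to its cheapest open site; total = fixed + service.
{B}: M1→B 9·22=198, M2→B 6·25=150, M3→B 3·9=27, M4→B 14·9=126. Service 501; fixed 62; total 563.
{B, C}: M1→B 9·22=198, M2→C 4·25=100, M3→B 3·9=27, M4→C 12·9=108. Service 433; fixed 151; total 584.
{A, B}: service 474 + fixed 138 = 612
{A, B, C}: service 424 + fixed 227 = 651
(All 7 nonempty subsets were checked; B only is lowest.)

Open B only; minimum total cost 563.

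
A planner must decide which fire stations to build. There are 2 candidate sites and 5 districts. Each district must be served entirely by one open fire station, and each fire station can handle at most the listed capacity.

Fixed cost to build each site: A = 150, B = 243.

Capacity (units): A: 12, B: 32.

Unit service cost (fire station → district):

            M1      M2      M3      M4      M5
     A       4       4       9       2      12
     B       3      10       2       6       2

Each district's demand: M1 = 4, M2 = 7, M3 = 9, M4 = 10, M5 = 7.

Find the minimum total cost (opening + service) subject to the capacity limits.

Minimum total cost: 525

Open {A, B}: M1→B 3·4=12, M2→A 4·7=28, M3→B 2·9=18, M4→B 6·10=60, M5→B 2·7=14.
Loads: A carries 7/12, B carries 30/32. Service 132; fixed 393; total 525.
Next best feasible plan costs 527.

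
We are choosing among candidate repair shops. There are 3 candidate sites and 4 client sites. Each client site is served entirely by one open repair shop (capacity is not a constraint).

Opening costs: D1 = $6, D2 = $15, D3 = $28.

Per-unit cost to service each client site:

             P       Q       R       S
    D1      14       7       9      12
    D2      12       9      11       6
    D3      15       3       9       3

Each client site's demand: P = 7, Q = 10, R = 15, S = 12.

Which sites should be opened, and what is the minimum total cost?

Open D2 and D3; minimum total cost 328.

For any fixed open set, each client site goes to its cheapest open site; total = fixed + service.
{D2, D3}: P→D2 12·7=84, Q→D3 3·10=30, R→D3 9·15=135, S→D3 3·12=36. Service 285; fixed 43; total 328.
{D1, D3}: P→D1 14·7=98, Q→D3 3·10=30, R→D1 9·15=135, S→D3 3·12=36. Service 299; fixed 34; total 333.
{D1, D2, D3}: service 285 + fixed 49 = 334
{D1}: P→D1 14·7=98, Q→D1 7·10=70, R→D1 9·15=135, S→D1 12·12=144. Service 447; fixed 6; total 453.
No other subset beats 328.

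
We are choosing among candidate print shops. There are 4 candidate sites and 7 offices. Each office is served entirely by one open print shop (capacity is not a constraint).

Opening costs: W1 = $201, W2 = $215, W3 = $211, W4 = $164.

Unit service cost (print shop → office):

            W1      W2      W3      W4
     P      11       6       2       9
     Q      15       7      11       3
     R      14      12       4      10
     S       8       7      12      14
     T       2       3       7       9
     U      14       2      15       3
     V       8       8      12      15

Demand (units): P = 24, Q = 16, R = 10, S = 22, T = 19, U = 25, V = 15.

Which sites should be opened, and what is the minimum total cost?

For any fixed open set, each office goes to its cheapest open site; total = fixed + service.
{W2}: P→W2 6·24=144, Q→W2 7·16=112, R→W2 12·10=120, S→W2 7·22=154, T→W2 3·19=57, U→W2 2·25=50, V→W2 8·15=120. Service 757; fixed 215; total 972.
{W2, W3}: P→W3 2·24=48, Q→W2 7·16=112, R→W3 4·10=40, S→W2 7·22=154, T→W2 3·19=57, U→W2 2·25=50, V→W2 8·15=120. Service 581; fixed 426; total 1007.
{W2, W4}: service 673 + fixed 379 = 1052
{W1, W2, W3, W4}: service 498 + fixed 791 = 1289
(All 15 nonempty subsets were checked; W2 only is lowest.)

Open W2 only; minimum total cost 972.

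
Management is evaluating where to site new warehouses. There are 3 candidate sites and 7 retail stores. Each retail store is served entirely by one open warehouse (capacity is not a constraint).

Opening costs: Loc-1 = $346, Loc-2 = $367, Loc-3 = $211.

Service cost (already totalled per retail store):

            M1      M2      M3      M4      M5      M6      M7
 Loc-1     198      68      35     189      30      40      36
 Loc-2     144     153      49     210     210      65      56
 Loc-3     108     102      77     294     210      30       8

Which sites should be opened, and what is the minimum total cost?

Open Loc-1 only; minimum total cost 942.

For any fixed open set, each retail store goes to its cheapest open site; total = fixed + service.
{Loc-1}: M1→Loc-1 198, M2→Loc-1 68, M3→Loc-1 35, M4→Loc-1 189, M5→Loc-1 30, M6→Loc-1 40, M7→Loc-1 36. Service 596; fixed 346; total 942.
{Loc-1, Loc-3}: service 468 + fixed 557 = 1025
{Loc-3}: service 829 + fixed 211 = 1040
{Loc-1, Loc-2, Loc-3}: M1→Loc-3 108, M2→Loc-1 68, M3→Loc-1 35, M4→Loc-1 189, M5→Loc-1 30, M6→Loc-3 30, M7→Loc-3 8. Service 468; fixed 924; total 1392.
(All 7 nonempty subsets were checked; Loc-1 only is lowest.)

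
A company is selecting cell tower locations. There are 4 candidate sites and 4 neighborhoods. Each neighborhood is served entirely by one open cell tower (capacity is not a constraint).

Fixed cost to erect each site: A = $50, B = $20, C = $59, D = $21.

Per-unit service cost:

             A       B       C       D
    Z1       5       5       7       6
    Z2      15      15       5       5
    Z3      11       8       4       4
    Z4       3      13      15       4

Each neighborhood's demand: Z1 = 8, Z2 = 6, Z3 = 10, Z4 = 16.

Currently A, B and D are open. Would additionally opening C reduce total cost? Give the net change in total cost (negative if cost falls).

No — net change +59 (cost rises by 59).

Current service cost with {A, B, D}: 158.
Adding C: each neighborhood re-picks its cheapest; new service cost 158, saving 0.
Extra fixed cost: 59. Net change = 59 − 0 = 59.
(Totals: 249 → 308.)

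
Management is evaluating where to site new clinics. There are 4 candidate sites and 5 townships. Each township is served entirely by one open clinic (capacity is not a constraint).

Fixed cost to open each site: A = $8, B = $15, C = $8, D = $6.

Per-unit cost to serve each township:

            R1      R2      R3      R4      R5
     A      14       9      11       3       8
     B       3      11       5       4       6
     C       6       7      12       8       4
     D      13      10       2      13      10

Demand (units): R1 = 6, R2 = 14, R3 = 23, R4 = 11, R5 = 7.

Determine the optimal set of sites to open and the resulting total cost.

Open A, B, C and D; minimum total cost 260.

For any fixed open set, each township goes to its cheapest open site; total = fixed + service.
{A, B, C, D}: R1→B 3·6=18, R2→C 7·14=98, R3→D 2·23=46, R4→A 3·11=33, R5→C 4·7=28. Service 223; fixed 37; total 260.
{A, C, D}: service 241 + fixed 22 = 263
{B, C, D}: service 234 + fixed 29 = 263
{D}: R1→D 13·6=78, R2→D 10·14=140, R3→D 2·23=46, R4→D 13·11=143, R5→D 10·7=70. Service 477; fixed 6; total 483.
(All 15 nonempty subsets were checked; A, B, C and D is lowest.)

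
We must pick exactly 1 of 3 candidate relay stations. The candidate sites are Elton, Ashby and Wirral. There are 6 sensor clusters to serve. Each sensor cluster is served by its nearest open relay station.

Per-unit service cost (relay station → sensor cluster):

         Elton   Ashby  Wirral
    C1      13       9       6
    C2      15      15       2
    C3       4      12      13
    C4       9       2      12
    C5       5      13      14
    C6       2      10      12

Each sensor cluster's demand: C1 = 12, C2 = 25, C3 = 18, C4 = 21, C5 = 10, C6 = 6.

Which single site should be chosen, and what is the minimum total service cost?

Choose Wirral only; total service cost 820.

With exactly 1 open, each sensor cluster uses its cheapest among the chosen.
{Wirral}: C1→Wirral 6·12=72, C2→Wirral 2·25=50, C3→Wirral 13·18=234, C4→Wirral 12·21=252, C5→Wirral 14·10=140, C6→Wirral 12·6=72. Service cost 820.
{Elton}: service cost 854
{Ashby}: service cost 931
Among all 3 size-1 choices, {Wirral} is lowest.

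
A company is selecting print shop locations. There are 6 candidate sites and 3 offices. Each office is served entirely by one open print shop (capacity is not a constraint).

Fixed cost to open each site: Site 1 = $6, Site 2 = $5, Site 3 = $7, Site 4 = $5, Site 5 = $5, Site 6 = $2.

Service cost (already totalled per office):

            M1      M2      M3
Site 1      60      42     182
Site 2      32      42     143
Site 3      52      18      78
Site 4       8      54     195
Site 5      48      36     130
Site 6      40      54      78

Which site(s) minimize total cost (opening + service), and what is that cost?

For any fixed open set, each office goes to its cheapest open site; total = fixed + service.
{Site 3, Site 4}: M1→Site 4 8, M2→Site 3 18, M3→Site 3 78. Service 104; fixed 12; total 116.
{Site 3, Site 4, Site 6}: M1→Site 4 8, M2→Site 3 18, M3→Site 3 78. Service 104; fixed 14; total 118.
{Site 2, Site 3, Site 4}: service 104 + fixed 17 = 121
{Site 1, Site 2, Site 3, Site 4, Site 5, Site 6}: M1→Site 4 8, M2→Site 3 18, M3→Site 3 78. Service 104; fixed 30; total 134.
No other subset beats 116.

Open Site 3 and Site 4; minimum total cost 116.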